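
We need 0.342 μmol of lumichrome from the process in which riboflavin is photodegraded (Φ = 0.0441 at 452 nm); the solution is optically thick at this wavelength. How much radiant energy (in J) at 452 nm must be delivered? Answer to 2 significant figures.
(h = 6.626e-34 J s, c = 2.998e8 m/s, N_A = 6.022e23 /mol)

Product: 0.342 μmol = 3.42e-7 mol.
Photons that must be absorbed: 3.42e-7 / 0.0441 = 7.755e-6 mol.
Photon energy: hc/λ = 4.395e-19 J; per mole, 2.647e5 J mol⁻¹.
Energy required: 7.755e-6 × 2.647e5 = 2.1 J.

2.1 J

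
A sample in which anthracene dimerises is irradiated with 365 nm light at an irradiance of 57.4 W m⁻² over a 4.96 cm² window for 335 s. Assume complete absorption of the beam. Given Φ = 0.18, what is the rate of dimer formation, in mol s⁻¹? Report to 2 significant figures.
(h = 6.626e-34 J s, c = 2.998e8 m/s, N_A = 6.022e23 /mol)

1.6e-8 mol s⁻¹

Photon energy at 365 nm: hc/λ = (6.626e-34)(2.998e8)/(365e-9) = 5.442e-19 J.
Energy delivered: (57.4 W m⁻²)(4.96e-4 m²)(335 s) = 9.538 J.
Photons incident: 9.538 / 5.442e-19 = 1.753e19, i.e. 1.753e19/6.022e23 = 2.911e-5 mol.
Product formed: 0.18 × 2.911e-5 = 5.240e-6 mol.
Rate: 5.240e-6 / 335 s = 1.6e-8 mol s⁻¹.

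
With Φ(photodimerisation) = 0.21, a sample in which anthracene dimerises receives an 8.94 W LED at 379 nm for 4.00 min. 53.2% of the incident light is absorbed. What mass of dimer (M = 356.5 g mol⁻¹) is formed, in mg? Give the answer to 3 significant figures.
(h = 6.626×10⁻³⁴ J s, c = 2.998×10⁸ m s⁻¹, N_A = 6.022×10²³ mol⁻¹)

271 mg

Photon energy at 379 nm: hc/λ = (6.626×10⁻³⁴)(2.998×10⁸)/(379×10⁻⁹) = 5.241×10⁻¹⁹ J.
Energy delivered: (8.94 W)(240 s) = 2146 J.
Photons incident: 2146 / 5.241×10⁻¹⁹ = 4.095×10²¹, i.e. 4.095×10²¹/6.022×10²³ = 0.006800 mol.
Photons absorbed: 0.532 × 0.006800 = 0.003618 mol.
Product: Φ × n_abs = 0.21 × 0.003618 = 7.598×10⁻⁴ mol.
Mass: 7.598×10⁻⁴ × 356.5 = 0.2709 g = 271 mg.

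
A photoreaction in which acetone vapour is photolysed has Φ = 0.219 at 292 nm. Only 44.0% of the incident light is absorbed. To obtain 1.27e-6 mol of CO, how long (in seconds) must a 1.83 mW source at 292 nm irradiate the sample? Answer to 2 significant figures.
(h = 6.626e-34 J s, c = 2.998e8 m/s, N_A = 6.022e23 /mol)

Photons that must be absorbed: 1.27e-6 / 0.219 = 5.799e-6 mol.
Incident photons needed: 5.799e-6 / 0.440 = 1.318e-5 mol.
Photon energy: hc/λ = 6.803e-19 J; per mole, 4.097e5 J mol⁻¹.
Energy required: 1.318e-5 × 4.097e5 = 5.400 J.
Time: 5.400 J / 0.00183 W = 3000 s.

t ≈ 3000 s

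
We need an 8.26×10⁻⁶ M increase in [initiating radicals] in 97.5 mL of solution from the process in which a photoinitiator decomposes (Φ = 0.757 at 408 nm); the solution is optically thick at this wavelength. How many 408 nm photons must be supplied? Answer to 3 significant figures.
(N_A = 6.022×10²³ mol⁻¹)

Product: (8.26×10⁻⁶ M)(0.0975 L) = 8.054×10⁻⁷ mol.
Photons that must be absorbed: 8.054×10⁻⁷ / 0.757 = 1.064×10⁻⁶ mol.
Photon count: 1.064×10⁻⁶ × 6.022×10²³ = 6.41×10¹⁷.

6.41×10¹⁷ photons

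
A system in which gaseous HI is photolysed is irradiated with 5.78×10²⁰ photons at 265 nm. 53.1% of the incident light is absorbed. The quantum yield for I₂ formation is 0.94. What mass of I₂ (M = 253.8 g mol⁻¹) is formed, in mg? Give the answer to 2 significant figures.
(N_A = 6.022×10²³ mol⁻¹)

Moles of photons: 5.78×10²⁰ / 6.022×10²³ = 9.598×10⁻⁴ mol.
Photons absorbed: 0.531 × 9.598×10⁻⁴ = 5.097×10⁻⁴ mol.
Product: Φ × n_abs = 0.94 × 5.097×10⁻⁴ = 4.791×10⁻⁴ mol.
Mass: 4.791×10⁻⁴ × 253.8 = 0.1216 g = 120 mg.

120 mg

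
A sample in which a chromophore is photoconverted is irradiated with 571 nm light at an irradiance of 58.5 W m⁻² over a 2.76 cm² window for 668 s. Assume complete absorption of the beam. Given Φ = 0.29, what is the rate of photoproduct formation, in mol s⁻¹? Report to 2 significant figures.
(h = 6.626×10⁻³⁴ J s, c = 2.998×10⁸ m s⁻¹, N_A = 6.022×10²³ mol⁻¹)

2.2×10⁻⁸ mol s⁻¹

Photon energy at 571 nm: hc/λ = (6.626×10⁻³⁴)(2.998×10⁸)/(571×10⁻⁹) = 3.479×10⁻¹⁹ J.
Energy delivered: (58.5 W m⁻²)(2.76×10⁻⁴ m²)(668 s) = 10.79 J.
Photons incident: 10.79 / 3.479×10⁻¹⁹ = 3.101×10¹⁹, i.e. 3.101×10¹⁹/6.022×10²³ = 5.149×10⁻⁵ mol.
Product formed: 0.29 × 5.149×10⁻⁵ = 1.493×10⁻⁵ mol.
Rate: 1.493×10⁻⁵ / 668 s = 2.2×10⁻⁸ mol s⁻¹.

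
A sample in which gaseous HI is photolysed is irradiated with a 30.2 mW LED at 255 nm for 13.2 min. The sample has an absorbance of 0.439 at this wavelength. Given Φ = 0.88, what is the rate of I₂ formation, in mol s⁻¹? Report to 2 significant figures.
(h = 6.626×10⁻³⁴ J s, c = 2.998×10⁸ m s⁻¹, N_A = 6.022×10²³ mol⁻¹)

Photon energy at 255 nm: hc/λ = (6.626×10⁻³⁴)(2.998×10⁸)/(255×10⁻⁹) = 7.790×10⁻¹⁹ J.
Energy delivered: (30.2 mW)(792 s) = 23.92 J.
Photons incident: 23.92 / 7.790×10⁻¹⁹ = 3.071×10¹⁹, i.e. 3.071×10¹⁹/6.022×10²³ = 5.100×10⁻⁵ mol.
Fraction absorbed: 1 − 10^(−0.439) = 0.6361.
Photons absorbed: 0.6361 × 5.100×10⁻⁵ = 3.244×10⁻⁵ mol.
Product formed: 0.88 × 3.244×10⁻⁵ = 2.855×10⁻⁵ mol.
Rate: 2.855×10⁻⁵ / 792 s = 3.6×10⁻⁸ mol s⁻¹.

3.6×10⁻⁸ mol s⁻¹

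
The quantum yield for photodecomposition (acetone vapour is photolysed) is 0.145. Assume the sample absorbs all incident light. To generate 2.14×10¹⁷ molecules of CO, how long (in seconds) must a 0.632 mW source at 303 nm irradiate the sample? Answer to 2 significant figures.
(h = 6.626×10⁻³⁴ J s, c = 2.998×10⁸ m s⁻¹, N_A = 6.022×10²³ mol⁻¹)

Product: 2.14×10¹⁷ / 6.022×10²³ = 3.554×10⁻⁷ mol.
Photons that must be absorbed: 3.554×10⁻⁷ / 0.145 = 2.451×10⁻⁶ mol.
Photon energy: hc/λ = 6.556×10⁻¹⁹ J; per mole, 3.948×10⁵ J mol⁻¹.
Energy required: 2.451×10⁻⁶ × 3.948×10⁵ = 0.9677 J.
Time: 0.9677 J / 0.000632 W = 1500 s.

t ≈ 1500 s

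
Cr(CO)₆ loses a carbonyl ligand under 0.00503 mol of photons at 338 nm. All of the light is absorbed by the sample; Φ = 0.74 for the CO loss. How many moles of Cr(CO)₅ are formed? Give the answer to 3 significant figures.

Product: Φ × n_abs = 0.74 × 0.00503 = 0.003722 mol.

0.00372 mol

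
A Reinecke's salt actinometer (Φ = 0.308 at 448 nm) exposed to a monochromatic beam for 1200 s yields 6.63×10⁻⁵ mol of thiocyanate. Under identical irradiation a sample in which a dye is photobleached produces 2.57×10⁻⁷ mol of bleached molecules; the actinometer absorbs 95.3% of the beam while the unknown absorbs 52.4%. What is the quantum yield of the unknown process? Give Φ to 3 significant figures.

Photons absorbed by the actinometer: 6.63×10⁻⁵ / 0.308 = 2.153×10⁻⁴ mol.
Incident flux: 2.153×10⁻⁴ / 0.953 = 2.259×10⁻⁴ einstein.
Absorbed by unknown: 0.524 × 2.259×10⁻⁴ = 1.184×10⁻⁴ mol.
Φ(unknown) = 2.57×10⁻⁷ / 1.184×10⁻⁴ = 0.00217.

Φ = 0.00217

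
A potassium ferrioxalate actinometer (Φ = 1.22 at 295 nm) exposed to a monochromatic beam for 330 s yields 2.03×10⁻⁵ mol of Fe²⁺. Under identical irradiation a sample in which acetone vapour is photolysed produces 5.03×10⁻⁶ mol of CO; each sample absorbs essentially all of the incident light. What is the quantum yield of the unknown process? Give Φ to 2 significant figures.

Φ = 0.30

Photons absorbed by the actinometer: 2.03×10⁻⁵ / 1.22 = 1.664×10⁻⁵ mol.
Φ(unknown) = 5.03×10⁻⁶ / 1.664×10⁻⁵ = 0.30.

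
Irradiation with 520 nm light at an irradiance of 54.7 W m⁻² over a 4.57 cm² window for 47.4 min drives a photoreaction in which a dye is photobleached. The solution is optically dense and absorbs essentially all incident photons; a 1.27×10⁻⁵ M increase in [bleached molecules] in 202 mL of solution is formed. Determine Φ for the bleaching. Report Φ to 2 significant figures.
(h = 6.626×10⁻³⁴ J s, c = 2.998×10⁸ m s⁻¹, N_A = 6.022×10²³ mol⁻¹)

Product: (1.27×10⁻⁵ M)(0.202 L) = 2.565×10⁻⁶ mol.
Photon energy at 520 nm: hc/λ = (6.626×10⁻³⁴)(2.998×10⁸)/(520×10⁻⁹) = 3.820×10⁻¹⁹ J.
Energy delivered: (54.7 W m⁻²)(4.57×10⁻⁴ m²)(2844 s) = 71.09 J.
Photons incident: 71.09 / 3.820×10⁻¹⁹ = 1.861×10²⁰, i.e. 1.861×10²⁰/6.022×10²³ = 3.090×10⁻⁴ mol.
Φ = 2.565×10⁻⁶ mol / 3.090×10⁻⁴ mol photons = 0.0083.

Φ = 0.0083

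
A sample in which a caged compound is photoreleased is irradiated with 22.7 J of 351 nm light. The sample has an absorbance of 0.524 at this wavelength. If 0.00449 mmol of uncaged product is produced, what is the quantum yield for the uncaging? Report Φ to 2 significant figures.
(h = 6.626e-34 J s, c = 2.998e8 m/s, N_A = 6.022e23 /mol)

Φ = 0.096

Product: 0.00449 mmol = 4.49e-6 mol.
Photon energy at 351 nm: hc/λ = (6.626e-34)(2.998e8)/(351e-9) = 5.659e-19 J.
Photons incident: 22.7 / 5.659e-19 = 4.011e19, i.e. 4.011e19/6.022e23 = 6.661e-5 mol.
Fraction absorbed: 1 − 10^(−0.524) = 0.7008.
Photons absorbed: 0.7008 × 6.661e-5 = 4.668e-5 mol.
Φ = 4.49e-6 mol / 4.668e-5 mol photons = 0.096.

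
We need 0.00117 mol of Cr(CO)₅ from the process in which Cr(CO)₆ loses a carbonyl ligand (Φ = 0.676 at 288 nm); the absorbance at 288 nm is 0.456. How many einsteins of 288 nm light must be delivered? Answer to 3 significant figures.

0.00266 einstein

Photons that must be absorbed: 0.00117 / 0.676 = 0.001731 mol.
Fraction absorbed: 1 − 10^(−0.456) = 0.6501.
Incident photons needed: 0.001731 / 0.6501 = 0.002663 mol.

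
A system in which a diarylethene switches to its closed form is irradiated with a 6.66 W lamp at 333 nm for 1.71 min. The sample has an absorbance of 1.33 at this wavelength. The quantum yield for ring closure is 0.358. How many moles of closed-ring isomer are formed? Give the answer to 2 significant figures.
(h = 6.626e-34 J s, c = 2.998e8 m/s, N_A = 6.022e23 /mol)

Photon energy at 333 nm: hc/λ = (6.626e-34)(2.998e8)/(333e-9) = 5.965e-19 J.
Energy delivered: (6.66 W)(102.6 s) = 683.3 J.
Photons incident: 683.3 / 5.965e-19 = 1.146e21, i.e. 1.146e21/6.022e23 = 0.001903 mol.
Fraction absorbed: 1 − 10^(−1.33) = 0.9532.
Photons absorbed: 0.9532 × 0.001903 = 0.001814 mol.
Product: Φ × n_abs = 0.358 × 0.001814 = 6.494e-4 mol.

6.5e-4 mol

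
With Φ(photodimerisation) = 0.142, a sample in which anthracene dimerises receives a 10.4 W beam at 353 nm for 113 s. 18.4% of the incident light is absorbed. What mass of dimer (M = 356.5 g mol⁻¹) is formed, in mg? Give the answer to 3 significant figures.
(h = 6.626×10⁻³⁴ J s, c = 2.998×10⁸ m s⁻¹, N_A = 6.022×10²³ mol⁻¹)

32.3 mg

Photon energy at 353 nm: hc/λ = (6.626×10⁻³⁴)(2.998×10⁸)/(353×10⁻⁹) = 5.627×10⁻¹⁹ J.
Energy delivered: (10.4 W)(113 s) = 1175 J.
Photons incident: 1175 / 5.627×10⁻¹⁹ = 2.088×10²¹, i.e. 2.088×10²¹/6.022×10²³ = 0.003467 mol.
Photons absorbed: 0.184 × 0.003467 = 6.379×10⁻⁴ mol.
Product: Φ × n_abs = 0.142 × 6.379×10⁻⁴ = 9.058×10⁻⁵ mol.
Mass: 9.058×10⁻⁵ × 356.5 = 0.03229 g = 32.3 mg.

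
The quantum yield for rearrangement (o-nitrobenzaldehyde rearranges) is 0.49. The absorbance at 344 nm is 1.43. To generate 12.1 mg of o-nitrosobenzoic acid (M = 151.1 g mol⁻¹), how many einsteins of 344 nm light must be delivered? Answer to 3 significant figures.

Product: 12.1 mg / 151.1 g mol⁻¹ = 8.008e-5 mol.
Photons that must be absorbed: 8.008e-5 / 0.49 = 1.634e-4 mol.
Fraction absorbed: 1 − 10^(−1.43) = 0.9628.
Incident photons needed: 1.634e-4 / 0.9628 = 1.697e-4 mol.

1.70e-4 einstein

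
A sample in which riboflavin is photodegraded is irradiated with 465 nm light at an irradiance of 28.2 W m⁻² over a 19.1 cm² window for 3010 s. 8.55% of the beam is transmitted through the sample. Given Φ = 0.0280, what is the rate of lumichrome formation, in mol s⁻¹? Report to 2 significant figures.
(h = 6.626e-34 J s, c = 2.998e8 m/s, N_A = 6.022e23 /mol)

5.4e-9 mol s⁻¹

Photon energy at 465 nm: hc/λ = (6.626e-34)(2.998e8)/(465e-9) = 4.272e-19 J.
Energy delivered: (28.2 W m⁻²)(19.1e-4 m²)(3010 s) = 162.1 J.
Photons incident: 162.1 / 4.272e-19 = 3.794e20, i.e. 3.794e20/6.022e23 = 6.300e-4 mol.
Fraction absorbed: 1 − 8.55/100 = 0.9145.
Photons absorbed: 0.9145 × 6.300e-4 = 5.761e-4 mol.
Product formed: 0.0280 × 5.761e-4 = 1.613e-5 mol.
Rate: 1.613e-5 / 3010 s = 5.4e-9 mol s⁻¹.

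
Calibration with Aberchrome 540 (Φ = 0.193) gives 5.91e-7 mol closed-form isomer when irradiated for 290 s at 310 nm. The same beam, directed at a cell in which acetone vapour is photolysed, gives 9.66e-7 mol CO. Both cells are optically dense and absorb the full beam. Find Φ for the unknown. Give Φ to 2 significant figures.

Photons absorbed by the actinometer: 5.91e-7 / 0.193 = 3.062e-6 mol.
Φ(unknown) = 9.66e-7 / 3.062e-6 = 0.32.

Φ = 0.32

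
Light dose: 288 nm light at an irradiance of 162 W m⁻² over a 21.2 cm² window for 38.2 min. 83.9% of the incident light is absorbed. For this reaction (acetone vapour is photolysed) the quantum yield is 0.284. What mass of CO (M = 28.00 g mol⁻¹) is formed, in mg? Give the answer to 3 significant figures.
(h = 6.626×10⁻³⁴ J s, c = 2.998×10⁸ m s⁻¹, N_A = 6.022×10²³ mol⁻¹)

Photon energy at 288 nm: hc/λ = (6.626×10⁻³⁴)(2.998×10⁸)/(288×10⁻⁹) = 6.897×10⁻¹⁹ J.
Energy delivered: (162 W m⁻²)(21.2×10⁻⁴ m²)(2292 s) = 787.2 J.
Photons incident: 787.2 / 6.897×10⁻¹⁹ = 1.141×10²¹, i.e. 1.141×10²¹/6.022×10²³ = 0.001895 mol.
Photons absorbed: 0.839 × 0.001895 = 0.001590 mol.
Product: Φ × n_abs = 0.284 × 0.001590 = 4.516×10⁻⁴ mol.
Mass: 4.516×10⁻⁴ × 28.00 = 0.01264 g = 12.6 mg.

12.6 mg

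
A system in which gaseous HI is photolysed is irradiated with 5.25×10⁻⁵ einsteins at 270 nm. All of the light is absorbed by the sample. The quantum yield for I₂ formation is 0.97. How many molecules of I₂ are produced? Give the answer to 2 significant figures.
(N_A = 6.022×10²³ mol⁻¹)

3.1×10¹⁹ molecules

Product: Φ × n_abs = 0.97 × 5.25×10⁻⁵ = 5.093×10⁻⁵ mol.
As a count: 5.093×10⁻⁵ × 6.022×10²³ = 3.1×10¹⁹.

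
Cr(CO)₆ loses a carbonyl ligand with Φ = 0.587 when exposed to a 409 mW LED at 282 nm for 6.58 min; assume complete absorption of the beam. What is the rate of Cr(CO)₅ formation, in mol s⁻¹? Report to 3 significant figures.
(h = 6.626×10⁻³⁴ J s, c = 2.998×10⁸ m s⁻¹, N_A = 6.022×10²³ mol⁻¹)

5.66×10⁻⁷ mol s⁻¹

Photon energy at 282 nm: hc/λ = (6.626×10⁻³⁴)(2.998×10⁸)/(282×10⁻⁹) = 7.044×10⁻¹⁹ J.
Energy delivered: (409 mW)(394.8 s) = 161.5 J.
Photons incident: 161.5 / 7.044×10⁻¹⁹ = 2.293×10²⁰, i.e. 2.293×10²⁰/6.022×10²³ = 3.808×10⁻⁴ mol.
Product formed: 0.587 × 3.808×10⁻⁴ = 2.235×10⁻⁴ mol.
Rate: 2.235×10⁻⁴ / 394.8 s = 5.66×10⁻⁷ mol s⁻¹.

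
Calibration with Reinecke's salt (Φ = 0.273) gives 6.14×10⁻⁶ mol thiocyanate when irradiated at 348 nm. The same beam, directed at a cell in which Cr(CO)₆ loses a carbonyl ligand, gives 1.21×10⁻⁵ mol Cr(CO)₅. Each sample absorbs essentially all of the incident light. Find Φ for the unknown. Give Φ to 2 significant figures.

Φ = 0.54

Photons absorbed by the actinometer: 6.14×10⁻⁶ / 0.273 = 2.249×10⁻⁵ mol.
Φ(unknown) = 1.21×10⁻⁵ / 2.249×10⁻⁵ = 0.54.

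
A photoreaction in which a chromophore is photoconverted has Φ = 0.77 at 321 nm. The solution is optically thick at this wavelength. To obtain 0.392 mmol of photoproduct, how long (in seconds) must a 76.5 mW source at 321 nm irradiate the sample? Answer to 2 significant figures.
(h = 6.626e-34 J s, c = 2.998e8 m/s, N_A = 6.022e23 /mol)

Product: 0.392 mmol = 3.92e-4 mol.
Photons that must be absorbed: 3.92e-4 / 0.77 = 5.091e-4 mol.
Photon energy: hc/λ = 6.188e-19 J; per mole, 3.726e5 J mol⁻¹.
Energy required: 5.091e-4 × 3.726e5 = 189.7 J.
Time: 189.7 J / 0.0765 W = 2500 s.

t ≈ 2500 s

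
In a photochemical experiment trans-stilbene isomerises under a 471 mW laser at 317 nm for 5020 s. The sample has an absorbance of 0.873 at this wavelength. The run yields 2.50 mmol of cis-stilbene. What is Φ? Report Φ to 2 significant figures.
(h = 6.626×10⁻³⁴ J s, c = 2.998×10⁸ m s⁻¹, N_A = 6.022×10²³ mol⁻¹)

Φ = 0.46

Product: 2.50 mmol = 0.00250 mol.
Photon energy at 317 nm: hc/λ = (6.626×10⁻³⁴)(2.998×10⁸)/(317×10⁻⁹) = 6.266×10⁻¹⁹ J.
Energy delivered: (471 mW)(5020 s) = 2364 J.
Photons incident: 2364 / 6.266×10⁻¹⁹ = 3.773×10²¹, i.e. 3.773×10²¹/6.022×10²³ = 0.006265 mol.
Fraction absorbed: 1 − 10^(−0.873) = 0.8660.
Photons absorbed: 0.8660 × 0.006265 = 0.005425 mol.
Φ = 0.00250 mol / 0.005425 mol photons = 0.46.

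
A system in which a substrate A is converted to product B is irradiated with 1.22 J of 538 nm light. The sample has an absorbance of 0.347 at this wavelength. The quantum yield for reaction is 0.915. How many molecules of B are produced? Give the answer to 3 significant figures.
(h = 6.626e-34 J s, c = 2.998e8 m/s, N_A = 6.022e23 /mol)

1.66e18 molecules

Photon energy at 538 nm: hc/λ = (6.626e-34)(2.998e8)/(538e-9) = 3.692e-19 J.
Photons incident: 1.22 / 3.692e-19 = 3.304e18, i.e. 3.304e18/6.022e23 = 5.487e-6 mol.
Fraction absorbed: 1 − 10^(−0.347) = 0.5502.
Photons absorbed: 0.5502 × 5.487e-6 = 3.019e-6 mol.
Product: Φ × n_abs = 0.915 × 3.019e-6 = 2.762e-6 mol.
As a count: 2.762e-6 × 6.022e23 = 1.66e18.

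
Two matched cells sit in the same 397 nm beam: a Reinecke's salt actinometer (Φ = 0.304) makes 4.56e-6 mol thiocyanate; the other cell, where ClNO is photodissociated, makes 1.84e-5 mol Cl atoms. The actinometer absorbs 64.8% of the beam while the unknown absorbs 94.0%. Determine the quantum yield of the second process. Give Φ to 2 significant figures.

Photons absorbed by the actinometer: 4.56e-6 / 0.304 = 1.500e-5 mol.
Incident flux: 1.500e-5 / 0.648 = 2.315e-5 einstein.
Absorbed by unknown: 0.940 × 2.315e-5 = 2.176e-5 mol.
Φ(unknown) = 1.84e-5 / 2.176e-5 = 0.85.

Φ = 0.85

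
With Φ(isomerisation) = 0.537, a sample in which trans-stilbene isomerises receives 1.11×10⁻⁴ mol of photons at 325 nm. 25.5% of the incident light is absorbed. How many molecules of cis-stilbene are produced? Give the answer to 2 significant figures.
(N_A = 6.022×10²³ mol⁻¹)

9.2×10¹⁸ molecules

Photons absorbed: 0.255 × 1.11×10⁻⁴ = 2.831×10⁻⁵ mol.
Product: Φ × n_abs = 0.537 × 2.831×10⁻⁵ = 1.520×10⁻⁵ mol.
As a count: 1.520×10⁻⁵ × 6.022×10²³ = 9.2×10¹⁸.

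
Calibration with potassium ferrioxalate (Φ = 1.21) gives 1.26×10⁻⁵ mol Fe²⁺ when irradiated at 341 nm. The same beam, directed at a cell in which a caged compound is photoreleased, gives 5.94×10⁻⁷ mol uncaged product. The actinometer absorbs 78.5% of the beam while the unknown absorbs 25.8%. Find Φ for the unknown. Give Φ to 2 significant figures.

Φ = 0.17

Photons absorbed by the actinometer: 1.26×10⁻⁵ / 1.21 = 1.041×10⁻⁵ mol.
Incident flux: 1.041×10⁻⁵ / 0.785 = 1.326×10⁻⁵ einstein.
Absorbed by unknown: 0.258 × 1.326×10⁻⁵ = 3.421×10⁻⁶ mol.
Φ(unknown) = 5.94×10⁻⁷ / 3.421×10⁻⁶ = 0.17.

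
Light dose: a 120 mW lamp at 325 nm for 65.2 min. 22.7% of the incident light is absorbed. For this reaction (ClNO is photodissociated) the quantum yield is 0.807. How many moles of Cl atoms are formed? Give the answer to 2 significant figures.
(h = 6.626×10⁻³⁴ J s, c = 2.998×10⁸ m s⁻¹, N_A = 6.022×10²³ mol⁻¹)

2.3×10⁻⁴ mol

Photon energy at 325 nm: hc/λ = (6.626×10⁻³⁴)(2.998×10⁸)/(325×10⁻⁹) = 6.112×10⁻¹⁹ J.
Energy delivered: (120 mW)(3912 s) = 469.4 J.
Photons incident: 469.4 / 6.112×10⁻¹⁹ = 7.680×10²⁰, i.e. 7.680×10²⁰/6.022×10²³ = 0.001275 mol.
Photons absorbed: 0.227 × 0.001275 = 2.894×10⁻⁴ mol.
Product: Φ × n_abs = 0.807 × 2.894×10⁻⁴ = 2.335×10⁻⁴ mol.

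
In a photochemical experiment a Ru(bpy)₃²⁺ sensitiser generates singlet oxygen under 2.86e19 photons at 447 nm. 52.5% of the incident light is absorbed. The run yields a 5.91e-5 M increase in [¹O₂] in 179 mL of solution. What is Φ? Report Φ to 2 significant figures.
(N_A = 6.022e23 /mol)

Product: (5.91e-5 M)(0.179 L) = 1.058e-5 mol.
Moles of photons: 2.86e19 / 6.022e23 = 4.749e-5 mol.
Photons absorbed: 0.525 × 4.749e-5 = 2.493e-5 mol.
Φ = 1.058e-5 mol / 2.493e-5 mol photons = 0.42.

Φ = 0.42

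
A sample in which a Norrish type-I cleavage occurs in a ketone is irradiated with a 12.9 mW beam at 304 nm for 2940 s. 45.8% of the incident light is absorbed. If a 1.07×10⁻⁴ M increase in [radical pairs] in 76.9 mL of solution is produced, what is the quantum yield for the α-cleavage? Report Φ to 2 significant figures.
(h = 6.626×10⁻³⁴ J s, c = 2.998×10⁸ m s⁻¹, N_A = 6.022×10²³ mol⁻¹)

Φ = 0.19

Product: (1.07×10⁻⁴ M)(0.0769 L) = 8.228×10⁻⁶ mol.
Photon energy at 304 nm: hc/λ = (6.626×10⁻³⁴)(2.998×10⁸)/(304×10⁻⁹) = 6.534×10⁻¹⁹ J.
Energy delivered: (12.9 mW)(2940 s) = 37.93 J.
Photons incident: 37.93 / 6.534×10⁻¹⁹ = 5.805×10¹⁹, i.e. 5.805×10¹⁹/6.022×10²³ = 9.640×10⁻⁵ mol.
Photons absorbed: 0.458 × 9.640×10⁻⁵ = 4.415×10⁻⁵ mol.
Φ = 8.228×10⁻⁶ mol / 4.415×10⁻⁵ mol photons = 0.19.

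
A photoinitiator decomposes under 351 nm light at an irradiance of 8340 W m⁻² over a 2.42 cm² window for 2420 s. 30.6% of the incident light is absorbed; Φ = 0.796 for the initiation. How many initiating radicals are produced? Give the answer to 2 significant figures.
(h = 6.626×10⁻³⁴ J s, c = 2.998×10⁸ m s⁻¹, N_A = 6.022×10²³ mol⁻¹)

Photon energy at 351 nm: hc/λ = (6.626×10⁻³⁴)(2.998×10⁸)/(351×10⁻⁹) = 5.659×10⁻¹⁹ J.
Energy delivered: (8340 W m⁻²)(2.42×10⁻⁴ m²)(2420 s) = 4884 J.
Photons incident: 4884 / 5.659×10⁻¹⁹ = 8.631×10²¹, i.e. 8.631×10²¹/6.022×10²³ = 0.01433 mol.
Photons absorbed: 0.306 × 0.01433 = 0.004385 mol.
Product: Φ × n_abs = 0.796 × 0.004385 = 0.003490 mol.
As a count: 0.003490 × 6.022×10²³ = 2.1×10²¹.

2.1×10²¹ initiating radicals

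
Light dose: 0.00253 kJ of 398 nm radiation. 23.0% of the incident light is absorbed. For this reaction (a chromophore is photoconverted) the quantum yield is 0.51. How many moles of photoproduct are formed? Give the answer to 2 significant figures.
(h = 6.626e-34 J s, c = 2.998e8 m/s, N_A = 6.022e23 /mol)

Photon energy at 398 nm: hc/λ = (6.626e-34)(2.998e8)/(398e-9) = 4.991e-19 J.
Incident energy: 0.00253 kJ = 2.53 J.
Photons incident: 2.53 / 4.991e-19 = 5.069e18, i.e. 5.069e18/6.022e23 = 8.417e-6 mol.
Photons absorbed: 0.230 × 8.417e-6 = 1.936e-6 mol.
Product: Φ × n_abs = 0.51 × 1.936e-6 = 9.874e-7 mol.

9.9e-7 mol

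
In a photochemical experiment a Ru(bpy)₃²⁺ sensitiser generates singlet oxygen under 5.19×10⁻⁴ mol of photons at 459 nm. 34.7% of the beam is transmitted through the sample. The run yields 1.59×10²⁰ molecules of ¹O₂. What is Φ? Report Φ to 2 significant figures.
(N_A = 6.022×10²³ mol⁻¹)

Φ = 0.78

Product: 1.59×10²⁰ / 6.022×10²³ = 2.640×10⁻⁴ mol.
Fraction absorbed: 1 − 34.7/100 = 0.6530.
Photons absorbed: 0.6530 × 5.19×10⁻⁴ = 3.389×10⁻⁴ mol.
Φ = 2.640×10⁻⁴ mol / 3.389×10⁻⁴ mol photons = 0.78.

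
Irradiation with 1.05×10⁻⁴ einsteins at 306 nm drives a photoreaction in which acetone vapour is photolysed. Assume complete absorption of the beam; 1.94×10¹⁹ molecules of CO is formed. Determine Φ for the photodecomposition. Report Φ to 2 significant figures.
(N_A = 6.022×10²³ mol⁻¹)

Product: 1.94×10¹⁹ / 6.022×10²³ = 3.222×10⁻⁵ mol.
Φ = 3.222×10⁻⁵ mol / 1.05×10⁻⁴ mol photons = 0.31.

Φ = 0.31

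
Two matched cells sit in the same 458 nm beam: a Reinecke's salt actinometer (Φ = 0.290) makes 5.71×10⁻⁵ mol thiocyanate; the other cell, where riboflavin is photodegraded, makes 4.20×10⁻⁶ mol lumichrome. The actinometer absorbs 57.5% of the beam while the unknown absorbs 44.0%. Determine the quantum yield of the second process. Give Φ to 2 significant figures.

Φ = 0.028

Photons absorbed by the actinometer: 5.71×10⁻⁵ / 0.290 = 1.969×10⁻⁴ mol.
Incident flux: 1.969×10⁻⁴ / 0.575 = 3.424×10⁻⁴ einstein.
Absorbed by unknown: 0.440 × 3.424×10⁻⁴ = 1.507×10⁻⁴ mol.
Φ(unknown) = 4.20×10⁻⁶ / 1.507×10⁻⁴ = 0.028.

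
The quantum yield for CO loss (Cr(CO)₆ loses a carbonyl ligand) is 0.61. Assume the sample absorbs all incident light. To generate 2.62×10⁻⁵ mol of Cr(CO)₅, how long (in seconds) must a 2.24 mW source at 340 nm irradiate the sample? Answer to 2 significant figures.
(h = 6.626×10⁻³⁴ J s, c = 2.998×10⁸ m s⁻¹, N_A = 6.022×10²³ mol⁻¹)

t ≈ 6700 s

Photons that must be absorbed: 2.62×10⁻⁵ / 0.61 = 4.295×10⁻⁵ mol.
Photon energy: hc/λ = 5.843×10⁻¹⁹ J; per mole, 3.519×10⁵ J mol⁻¹.
Energy required: 4.295×10⁻⁵ × 3.519×10⁵ = 15.11 J.
Time: 15.11 J / 0.00224 W = 6700 s.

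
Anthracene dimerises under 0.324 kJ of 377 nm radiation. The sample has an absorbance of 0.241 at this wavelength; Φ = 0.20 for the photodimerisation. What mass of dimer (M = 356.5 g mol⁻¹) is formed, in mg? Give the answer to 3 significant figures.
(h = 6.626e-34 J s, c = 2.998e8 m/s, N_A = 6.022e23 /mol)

31.0 mg

Photon energy at 377 nm: hc/λ = (6.626e-34)(2.998e8)/(377e-9) = 5.269e-19 J.
Incident energy: 0.324 kJ = 324 J.
Photons incident: 324 / 5.269e-19 = 6.149e20, i.e. 6.149e20/6.022e23 = 0.001021 mol.
Fraction absorbed: 1 − 10^(−0.241) = 0.4259.
Photons absorbed: 0.4259 × 0.001021 = 4.348e-4 mol.
Product: Φ × n_abs = 0.20 × 4.348e-4 = 8.696e-5 mol.
Mass: 8.696e-5 × 356.5 = 0.03100 g = 31.0 mg.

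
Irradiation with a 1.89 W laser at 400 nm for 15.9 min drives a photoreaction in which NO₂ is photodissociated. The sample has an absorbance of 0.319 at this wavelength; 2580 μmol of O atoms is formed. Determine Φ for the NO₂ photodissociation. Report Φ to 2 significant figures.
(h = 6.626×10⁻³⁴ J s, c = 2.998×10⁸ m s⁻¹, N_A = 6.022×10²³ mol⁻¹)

Φ = 0.82

Product: 2580 μmol = 0.00258 mol.
Photon energy at 400 nm: hc/λ = (6.626×10⁻³⁴)(2.998×10⁸)/(400×10⁻⁹) = 4.966×10⁻¹⁹ J.
Energy delivered: (1.89 W)(954 s) = 1803 J.
Photons incident: 1803 / 4.966×10⁻¹⁹ = 3.631×10²¹, i.e. 3.631×10²¹/6.022×10²³ = 0.006030 mol.
Fraction absorbed: 1 − 10^(−0.319) = 0.5203.
Photons absorbed: 0.5203 × 0.006030 = 0.003137 mol.
Φ = 0.00258 mol / 0.003137 mol photons = 0.82.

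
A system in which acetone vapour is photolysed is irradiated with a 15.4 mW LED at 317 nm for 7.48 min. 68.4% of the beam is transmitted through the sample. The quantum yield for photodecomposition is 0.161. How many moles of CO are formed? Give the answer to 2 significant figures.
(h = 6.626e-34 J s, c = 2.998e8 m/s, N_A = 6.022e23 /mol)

Photon energy at 317 nm: hc/λ = (6.626e-34)(2.998e8)/(317e-9) = 6.266e-19 J.
Energy delivered: (15.4 mW)(448.8 s) = 6.912 J.
Photons incident: 6.912 / 6.266e-19 = 1.103e19, i.e. 1.103e19/6.022e23 = 1.832e-5 mol.
Fraction absorbed: 1 − 68.4/100 = 0.3160.
Photons absorbed: 0.3160 × 1.832e-5 = 5.789e-6 mol.
Product: Φ × n_abs = 0.161 × 5.789e-6 = 9.320e-7 mol.

9.3e-7 mol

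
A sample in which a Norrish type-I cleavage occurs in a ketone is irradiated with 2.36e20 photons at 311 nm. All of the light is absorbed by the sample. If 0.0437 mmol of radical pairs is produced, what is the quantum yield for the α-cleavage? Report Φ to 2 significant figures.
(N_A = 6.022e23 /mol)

Φ = 0.11

Product: 0.0437 mmol = 4.37e-5 mol.
Moles of photons: 2.36e20 / 6.022e23 = 3.919e-4 mol.
Φ = 4.37e-5 mol / 3.919e-4 mol photons = 0.11.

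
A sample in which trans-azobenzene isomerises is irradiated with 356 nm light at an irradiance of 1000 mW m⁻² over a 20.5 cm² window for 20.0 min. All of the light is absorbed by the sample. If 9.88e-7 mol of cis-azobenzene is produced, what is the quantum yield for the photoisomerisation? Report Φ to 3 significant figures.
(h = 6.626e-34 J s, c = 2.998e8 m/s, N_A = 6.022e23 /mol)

Φ = 0.135

Photon energy at 356 nm: hc/λ = (6.626e-34)(2.998e8)/(356e-9) = 5.580e-19 J.
Energy delivered: (1000 mW m⁻²)(20.5e-4 m²)(1200 s) = 2.460 J.
Photons incident: 2.460 / 5.580e-19 = 4.409e18, i.e. 4.409e18/6.022e23 = 7.321e-6 mol.
Φ = 9.88e-7 mol / 7.321e-6 mol photons = 0.135.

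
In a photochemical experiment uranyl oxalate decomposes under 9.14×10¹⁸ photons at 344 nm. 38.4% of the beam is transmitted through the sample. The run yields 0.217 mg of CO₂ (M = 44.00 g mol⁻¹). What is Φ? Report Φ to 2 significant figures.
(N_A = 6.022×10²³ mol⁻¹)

Φ = 0.53

Product: 0.217 mg / 44.00 g mol⁻¹ = 4.932×10⁻⁶ mol.
Moles of photons: 9.14×10¹⁸ / 6.022×10²³ = 1.518×10⁻⁵ mol.
Fraction absorbed: 1 − 38.4/100 = 0.6160.
Photons absorbed: 0.6160 × 1.518×10⁻⁵ = 9.351×10⁻⁶ mol.
Φ = 4.932×10⁻⁶ mol / 9.351×10⁻⁶ mol photons = 0.53.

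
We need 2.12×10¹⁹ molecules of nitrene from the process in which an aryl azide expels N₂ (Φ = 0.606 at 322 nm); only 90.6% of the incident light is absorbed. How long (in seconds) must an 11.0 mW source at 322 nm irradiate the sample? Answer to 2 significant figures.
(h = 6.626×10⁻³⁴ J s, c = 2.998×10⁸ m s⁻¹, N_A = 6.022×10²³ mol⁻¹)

t ≈ 2200 s

Product: 2.12×10¹⁹ / 6.022×10²³ = 3.520×10⁻⁵ mol.
Photons that must be absorbed: 3.520×10⁻⁵ / 0.606 = 5.809×10⁻⁵ mol.
Incident photons needed: 5.809×10⁻⁵ / 0.906 = 6.412×10⁻⁵ mol.
Photon energy: hc/λ = 6.169×10⁻¹⁹ J; per mole, 3.715×10⁵ J mol⁻¹.
Energy required: 6.412×10⁻⁵ × 3.715×10⁵ = 23.82 J.
Time: 23.82 J / 0.011 W = 2200 s.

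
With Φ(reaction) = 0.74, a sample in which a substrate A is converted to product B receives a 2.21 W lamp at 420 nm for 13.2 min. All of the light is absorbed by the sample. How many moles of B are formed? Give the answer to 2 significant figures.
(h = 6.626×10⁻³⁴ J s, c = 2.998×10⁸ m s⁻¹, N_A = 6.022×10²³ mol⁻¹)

Photon energy at 420 nm: hc/λ = (6.626×10⁻³⁴)(2.998×10⁸)/(420×10⁻⁹) = 4.730×10⁻¹⁹ J.
Energy delivered: (2.21 W)(792 s) = 1750 J.
Photons incident: 1750 / 4.730×10⁻¹⁹ = 3.700×10²¹, i.e. 3.700×10²¹/6.022×10²³ = 0.006144 mol.
Product: Φ × n_abs = 0.74 × 0.006144 = 0.004547 mol.

0.0045 mol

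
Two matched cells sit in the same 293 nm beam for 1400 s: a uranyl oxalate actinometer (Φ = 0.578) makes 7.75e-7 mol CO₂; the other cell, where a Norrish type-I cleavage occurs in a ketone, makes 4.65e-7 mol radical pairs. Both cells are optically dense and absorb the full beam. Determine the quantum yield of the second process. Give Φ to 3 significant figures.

Φ = 0.347

Photons absorbed by the actinometer: 7.75e-7 / 0.578 = 1.341e-6 mol.
Φ(unknown) = 4.65e-7 / 1.341e-6 = 0.347.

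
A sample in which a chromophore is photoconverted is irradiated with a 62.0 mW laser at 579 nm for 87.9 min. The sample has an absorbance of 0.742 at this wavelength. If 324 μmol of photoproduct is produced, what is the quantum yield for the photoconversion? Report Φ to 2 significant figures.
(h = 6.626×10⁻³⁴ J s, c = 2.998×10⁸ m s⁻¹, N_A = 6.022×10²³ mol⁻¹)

Φ = 0.25

Product: 324 μmol = 3.24×10⁻⁴ mol.
Photon energy at 579 nm: hc/λ = (6.626×10⁻³⁴)(2.998×10⁸)/(579×10⁻⁹) = 3.431×10⁻¹⁹ J.
Energy delivered: (62.0 mW)(5274 s) = 327.0 J.
Photons incident: 327.0 / 3.431×10⁻¹⁹ = 9.531×10²⁰, i.e. 9.531×10²⁰/6.022×10²³ = 0.001583 mol.
Fraction absorbed: 1 − 10^(−0.742) = 0.8189.
Photons absorbed: 0.8189 × 0.001583 = 0.001296 mol.
Φ = 3.24×10⁻⁴ mol / 0.001296 mol photons = 0.25.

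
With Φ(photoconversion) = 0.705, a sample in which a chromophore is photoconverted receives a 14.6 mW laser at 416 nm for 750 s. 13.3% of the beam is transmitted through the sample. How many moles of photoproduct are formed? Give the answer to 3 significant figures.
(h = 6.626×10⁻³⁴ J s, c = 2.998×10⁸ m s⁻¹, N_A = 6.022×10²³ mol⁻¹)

Photon energy at 416 nm: hc/λ = (6.626×10⁻³⁴)(2.998×10⁸)/(416×10⁻⁹) = 4.775×10⁻¹⁹ J.
Energy delivered: (14.6 mW)(750 s) = 10.95 J.
Photons incident: 10.95 / 4.775×10⁻¹⁹ = 2.293×10¹⁹, i.e. 2.293×10¹⁹/6.022×10²³ = 3.808×10⁻⁵ mol.
Fraction absorbed: 1 − 13.3/100 = 0.8670.
Photons absorbed: 0.8670 × 3.808×10⁻⁵ = 3.302×10⁻⁵ mol.
Product: Φ × n_abs = 0.705 × 3.302×10⁻⁵ = 2.328×10⁻⁵ mol.

2.33×10⁻⁵ mol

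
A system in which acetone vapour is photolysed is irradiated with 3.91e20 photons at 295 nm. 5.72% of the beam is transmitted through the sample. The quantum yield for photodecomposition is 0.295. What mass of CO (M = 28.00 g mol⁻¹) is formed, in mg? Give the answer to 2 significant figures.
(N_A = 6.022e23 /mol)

5.1 mg

Moles of photons: 3.91e20 / 6.022e23 = 6.493e-4 mol.
Fraction absorbed: 1 − 5.72/100 = 0.9428.
Photons absorbed: 0.9428 × 6.493e-4 = 6.122e-4 mol.
Product: Φ × n_abs = 0.295 × 6.122e-4 = 1.806e-4 mol.
Mass: 1.806e-4 × 28.00 = 0.005057 g = 5.1 mg.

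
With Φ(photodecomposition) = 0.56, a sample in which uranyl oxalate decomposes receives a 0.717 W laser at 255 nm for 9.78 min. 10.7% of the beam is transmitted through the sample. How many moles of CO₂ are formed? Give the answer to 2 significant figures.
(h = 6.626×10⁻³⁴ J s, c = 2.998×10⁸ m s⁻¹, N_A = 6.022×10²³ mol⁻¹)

4.5×10⁻⁴ mol

Photon energy at 255 nm: hc/λ = (6.626×10⁻³⁴)(2.998×10⁸)/(255×10⁻⁹) = 7.790×10⁻¹⁹ J.
Energy delivered: (0.717 W)(586.8 s) = 420.7 J.
Photons incident: 420.7 / 7.790×10⁻¹⁹ = 5.401×10²⁰, i.e. 5.401×10²⁰/6.022×10²³ = 8.969×10⁻⁴ mol.
Fraction absorbed: 1 − 10.7/100 = 0.8930.
Photons absorbed: 0.8930 × 8.969×10⁻⁴ = 8.009×10⁻⁴ mol.
Product: Φ × n_abs = 0.56 × 8.009×10⁻⁴ = 4.485×10⁻⁴ mol.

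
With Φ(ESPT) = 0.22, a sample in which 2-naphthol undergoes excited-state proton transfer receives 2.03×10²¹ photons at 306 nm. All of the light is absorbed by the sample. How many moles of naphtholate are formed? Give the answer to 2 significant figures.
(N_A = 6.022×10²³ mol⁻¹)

7.4×10⁻⁴ mol

Moles of photons: 2.03×10²¹ / 6.022×10²³ = 0.003371 mol.
Product: Φ × n_abs = 0.22 × 0.003371 = 7.416×10⁻⁴ mol.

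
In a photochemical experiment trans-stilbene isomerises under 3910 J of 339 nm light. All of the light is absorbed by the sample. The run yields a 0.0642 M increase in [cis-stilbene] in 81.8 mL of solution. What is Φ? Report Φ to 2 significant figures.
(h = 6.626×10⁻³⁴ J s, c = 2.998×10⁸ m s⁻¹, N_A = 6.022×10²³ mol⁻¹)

Product: (0.0642 M)(0.0818 L) = 0.005252 mol.
Photon energy at 339 nm: hc/λ = (6.626×10⁻³⁴)(2.998×10⁸)/(339×10⁻⁹) = 5.860×10⁻¹⁹ J.
Photons incident: 3910 / 5.860×10⁻¹⁹ = 6.672×10²¹, i.e. 6.672×10²¹/6.022×10²³ = 0.01108 mol.
Φ = 0.005252 mol / 0.01108 mol photons = 0.47.

Φ = 0.47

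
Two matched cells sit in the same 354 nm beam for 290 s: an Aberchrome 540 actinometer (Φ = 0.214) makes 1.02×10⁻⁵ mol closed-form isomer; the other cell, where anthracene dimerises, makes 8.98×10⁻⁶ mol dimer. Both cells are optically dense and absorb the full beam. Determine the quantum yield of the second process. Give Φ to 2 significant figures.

Φ = 0.19

Photons absorbed by the actinometer: 1.02×10⁻⁵ / 0.214 = 4.766×10⁻⁵ mol.
Φ(unknown) = 8.98×10⁻⁶ / 4.766×10⁻⁵ = 0.19.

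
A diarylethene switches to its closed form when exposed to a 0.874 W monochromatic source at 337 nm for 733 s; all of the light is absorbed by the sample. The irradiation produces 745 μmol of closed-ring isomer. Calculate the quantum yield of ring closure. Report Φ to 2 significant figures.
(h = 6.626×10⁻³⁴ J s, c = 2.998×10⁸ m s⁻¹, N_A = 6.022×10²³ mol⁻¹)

Φ = 0.41

Product: 745 μmol = 7.45×10⁻⁴ mol.
Photon energy at 337 nm: hc/λ = (6.626×10⁻³⁴)(2.998×10⁸)/(337×10⁻⁹) = 5.895×10⁻¹⁹ J.
Energy delivered: (0.874 W)(733 s) = 640.6 J.
Photons incident: 640.6 / 5.895×10⁻¹⁹ = 1.087×10²¹, i.e. 1.087×10²¹/6.022×10²³ = 0.001805 mol.
Φ = 7.45×10⁻⁴ mol / 0.001805 mol photons = 0.41.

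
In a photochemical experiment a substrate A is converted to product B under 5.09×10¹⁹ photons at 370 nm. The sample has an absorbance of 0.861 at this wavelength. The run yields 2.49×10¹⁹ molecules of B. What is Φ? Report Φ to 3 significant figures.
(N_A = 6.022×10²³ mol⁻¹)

Product: 2.49×10¹⁹ / 6.022×10²³ = 4.135×10⁻⁵ mol.
Moles of photons: 5.09×10¹⁹ / 6.022×10²³ = 8.452×10⁻⁵ mol.
Fraction absorbed: 1 − 10^(−0.861) = 0.8623.
Photons absorbed: 0.8623 × 8.452×10⁻⁵ = 7.288×10⁻⁵ mol.
Φ = 4.135×10⁻⁵ mol / 7.288×10⁻⁵ mol photons = 0.567.

Φ = 0.567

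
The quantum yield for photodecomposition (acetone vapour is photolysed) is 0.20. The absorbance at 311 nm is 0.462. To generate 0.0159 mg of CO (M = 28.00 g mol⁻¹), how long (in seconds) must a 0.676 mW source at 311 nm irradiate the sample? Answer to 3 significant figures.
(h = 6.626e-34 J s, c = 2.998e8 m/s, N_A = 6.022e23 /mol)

Product: 0.0159 mg / 28.00 g mol⁻¹ = 5.679e-7 mol.
Photons that must be absorbed: 5.679e-7 / 0.20 = 2.839e-6 mol.
Fraction absorbed: 1 − 10^(−0.462) = 0.6549.
Incident photons needed: 2.839e-6 / 0.6549 = 4.335e-6 mol.
Photon energy: hc/λ = 6.387e-19 J; per mole, 3.846e5 J mol⁻¹.
Energy required: 4.335e-6 × 3.846e5 = 1.667 J.
Time: 1.667 J / 0.000676 W = 2470 s.

t ≈ 2470 s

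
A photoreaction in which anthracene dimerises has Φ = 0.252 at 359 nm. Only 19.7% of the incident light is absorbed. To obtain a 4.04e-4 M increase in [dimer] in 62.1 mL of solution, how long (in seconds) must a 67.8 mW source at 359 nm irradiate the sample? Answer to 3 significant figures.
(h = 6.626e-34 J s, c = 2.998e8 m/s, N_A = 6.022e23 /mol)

t ≈ 2480 s

Product: (4.04e-4 M)(0.0621 L) = 2.509e-5 mol.
Photons that must be absorbed: 2.509e-5 / 0.252 = 9.956e-5 mol.
Incident photons needed: 9.956e-5 / 0.197 = 5.054e-4 mol.
Photon energy: hc/λ = 5.533e-19 J; per mole, 3.332e5 J mol⁻¹.
Energy required: 5.054e-4 × 3.332e5 = 168.4 J.
Time: 168.4 J / 0.0678 W = 2480 s.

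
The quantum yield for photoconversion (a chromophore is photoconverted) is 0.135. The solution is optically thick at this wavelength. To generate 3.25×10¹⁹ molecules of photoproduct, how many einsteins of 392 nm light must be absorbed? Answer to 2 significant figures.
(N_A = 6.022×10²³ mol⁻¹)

4.0×10⁻⁴ einstein

Product: 3.25×10¹⁹ / 6.022×10²³ = 5.397×10⁻⁵ mol.
Photons that must be absorbed: 5.397×10⁻⁵ / 0.135 = 3.998×10⁻⁴ mol.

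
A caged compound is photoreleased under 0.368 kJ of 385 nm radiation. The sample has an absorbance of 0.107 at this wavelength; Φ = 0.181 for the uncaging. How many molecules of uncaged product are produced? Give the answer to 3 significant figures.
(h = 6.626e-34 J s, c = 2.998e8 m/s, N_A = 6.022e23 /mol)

Photon energy at 385 nm: hc/λ = (6.626e-34)(2.998e8)/(385e-9) = 5.160e-19 J.
Incident energy: 0.368 kJ = 368 J.
Photons incident: 368 / 5.160e-19 = 7.132e20, i.e. 7.132e20/6.022e23 = 0.001184 mol.
Fraction absorbed: 1 − 10^(−0.107) = 0.2184.
Photons absorbed: 0.2184 × 0.001184 = 2.586e-4 mol.
Product: Φ × n_abs = 0.181 × 2.586e-4 = 4.681e-5 mol.
As a count: 4.681e-5 × 6.022e23 = 2.82e19.

2.82e19 molecules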